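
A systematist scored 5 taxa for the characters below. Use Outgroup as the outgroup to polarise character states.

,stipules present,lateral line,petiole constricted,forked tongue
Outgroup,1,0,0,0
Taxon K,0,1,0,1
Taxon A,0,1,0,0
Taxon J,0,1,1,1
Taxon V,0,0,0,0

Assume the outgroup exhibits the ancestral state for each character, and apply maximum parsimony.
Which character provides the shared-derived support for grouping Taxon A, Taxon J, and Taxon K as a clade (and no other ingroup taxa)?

Character polarity is set by the outgroup: the derived state is whichever differs from the outgroup's state, so for stipules present the derived state is '0', and for the remaining characters it is '1'.
All ingroup taxa share the derived state '0' for stipules present; it defines the ingroup but does not resolve relationships within it.
lateral line (derived state '1') is shared by Taxon A, Taxon J, and Taxon K — a synapomorphy uniting that clade.
petiole constricted: derived state '1' in Taxon J only — an autapomorphy, so it tells us nothing about relationships among taxa.
Only Taxon J and Taxon K show the derived state '1' for forked tongue, supporting them as a clade.
Most parsimonious ingroup topology: (((Taxon K,Taxon J),Taxon A),Taxon V).
The clade {Taxon A, Taxon J, Taxon K} is supported by lateral line: its derived state '1' occurs in exactly those taxa and in no other taxon (including the outgroup).

lateral line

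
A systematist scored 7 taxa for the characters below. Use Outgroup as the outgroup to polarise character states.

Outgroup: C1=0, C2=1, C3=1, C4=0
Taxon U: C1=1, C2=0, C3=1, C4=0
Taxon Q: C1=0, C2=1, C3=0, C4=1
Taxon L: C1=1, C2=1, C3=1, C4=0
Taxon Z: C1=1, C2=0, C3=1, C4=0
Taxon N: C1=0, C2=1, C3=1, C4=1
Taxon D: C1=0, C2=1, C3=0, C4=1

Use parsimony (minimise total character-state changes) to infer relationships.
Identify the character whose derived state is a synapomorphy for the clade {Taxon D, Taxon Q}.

Character polarity is set by the outgroup: the derived state is whichever differs from the outgroup's state, so for C2, C3 the derived state is '0', and for the remaining characters it is '1'.
C1: derived state '1' in Taxon L, Taxon U, and Taxon Z only — synapomorphy for {Taxon L, Taxon U, Taxon Z}.
C2: derived state '0' in Taxon U and Taxon Z only — synapomorphy for {Taxon U, Taxon Z}.
C3: derived state '0' in Taxon D and Taxon Q only — synapomorphy for {Taxon D, Taxon Q}.
C4: derived state '1' in Taxon D, Taxon N, and Taxon Q only — synapomorphy for {Taxon D, Taxon N, Taxon Q}.
Most parsimonious ingroup topology: (((Taxon Z,Taxon U),Taxon L),(Taxon N,(Taxon Q,Taxon D))).
The clade {Taxon D, Taxon Q} is supported by C3: its derived state '0' occurs in exactly those taxa and in no other taxon (including the outgroup).

C3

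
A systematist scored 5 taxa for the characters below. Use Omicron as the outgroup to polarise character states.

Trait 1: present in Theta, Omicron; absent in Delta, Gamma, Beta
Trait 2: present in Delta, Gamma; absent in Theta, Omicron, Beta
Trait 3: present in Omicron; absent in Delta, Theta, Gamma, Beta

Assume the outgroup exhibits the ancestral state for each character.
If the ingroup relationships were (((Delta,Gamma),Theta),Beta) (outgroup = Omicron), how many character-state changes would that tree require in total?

Map each character onto (((Delta,Gamma),Theta),Beta) (rooted by Omicron) and count the minimum state changes it requires (Fitch parsimony):
Trait 1: 2; Trait 2: 1; Trait 3: 1.
Total tree length = 4.

4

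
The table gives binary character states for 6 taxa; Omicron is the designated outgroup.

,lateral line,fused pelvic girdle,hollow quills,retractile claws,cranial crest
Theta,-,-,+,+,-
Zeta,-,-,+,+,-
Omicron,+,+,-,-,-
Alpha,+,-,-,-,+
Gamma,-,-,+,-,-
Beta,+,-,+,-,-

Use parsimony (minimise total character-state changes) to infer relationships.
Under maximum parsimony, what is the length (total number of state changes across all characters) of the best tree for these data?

Character polarity is set by the outgroup: the derived state is whichever differs from the outgroup's state, so for lateral line, fused pelvic girdle the derived state is '-', and for the remaining characters it is '+'.
Only Gamma, Theta, and Zeta show the derived state '-' for lateral line, supporting them as a clade.
All ingroup taxa share the derived state '-' for fused pelvic girdle; it defines the ingroup but does not resolve relationships within it.
Only Beta, Gamma, Theta, and Zeta show the derived state '+' for hollow quills, supporting them as a clade.
retractile claws (derived state '+') is shared by Theta and Zeta — a synapomorphy uniting that clade.
cranial crest (derived state '+') is unique to Alpha (autapomorphy; uninformative for grouping).
Most parsimonious ingroup topology: (Alpha,((Gamma,(Theta,Zeta)),Beta)).
Changes per character on this tree: lateral line: 1; fused pelvic girdle: 1; hollow quills: 1; retractile claws: 1; cranial crest: 1.
Total = 5.

5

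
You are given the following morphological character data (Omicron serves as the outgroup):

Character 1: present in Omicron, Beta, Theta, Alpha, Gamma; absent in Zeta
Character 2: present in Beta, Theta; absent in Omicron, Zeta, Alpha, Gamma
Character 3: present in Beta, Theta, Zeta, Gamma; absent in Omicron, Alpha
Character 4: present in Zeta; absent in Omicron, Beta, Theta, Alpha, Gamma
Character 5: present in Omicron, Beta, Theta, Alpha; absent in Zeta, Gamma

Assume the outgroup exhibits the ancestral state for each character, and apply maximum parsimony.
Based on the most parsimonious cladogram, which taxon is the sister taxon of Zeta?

Gamma

Character polarity is set by the outgroup: the derived state is whichever differs from the outgroup's state, so for Character 1, Character 5 the derived state is 'absent', and for the remaining characters it is 'present'.
Character 1: derived state 'absent' in Zeta only — an autapomorphy, so it tells us nothing about relationships among taxa.
Only Beta and Theta show the derived state 'present' for Character 2, supporting them as a clade.
Character 3 (derived state 'present') is shared by Beta, Gamma, Theta, and Zeta — a synapomorphy uniting that clade.
Character 4: derived state 'present' in Zeta only — an autapomorphy, so it tells us nothing about relationships among taxa.
Only Gamma and Zeta show the derived state 'absent' for Character 5, supporting them as a clade.
Most parsimonious ingroup topology: (((Beta,Theta),(Zeta,Gamma)),Alpha).
Zeta and Gamma form a cherry on this tree, so they are sister taxa.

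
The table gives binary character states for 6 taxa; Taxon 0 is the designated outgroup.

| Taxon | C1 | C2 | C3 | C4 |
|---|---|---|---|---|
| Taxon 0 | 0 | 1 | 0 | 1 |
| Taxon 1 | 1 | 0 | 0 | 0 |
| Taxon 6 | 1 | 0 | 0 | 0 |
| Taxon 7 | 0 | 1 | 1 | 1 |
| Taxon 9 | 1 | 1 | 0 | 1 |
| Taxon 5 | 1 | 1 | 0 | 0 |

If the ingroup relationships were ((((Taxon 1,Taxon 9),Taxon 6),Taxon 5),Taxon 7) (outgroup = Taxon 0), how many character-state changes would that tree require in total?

6

Map each character onto ((((Taxon 1,Taxon 9),Taxon 6),Taxon 5),Taxon 7) (rooted by Taxon 0) and count the minimum state changes it requires (Fitch parsimony):
C1: 1; C2: 2; C3: 1; C4: 2.
Total tree length = 6.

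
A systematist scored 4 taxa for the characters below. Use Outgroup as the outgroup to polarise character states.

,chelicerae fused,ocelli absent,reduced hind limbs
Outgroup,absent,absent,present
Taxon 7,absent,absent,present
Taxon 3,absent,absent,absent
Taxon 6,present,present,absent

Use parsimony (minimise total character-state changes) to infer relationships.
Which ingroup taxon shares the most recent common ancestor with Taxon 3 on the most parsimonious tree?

Taxon 6

Character polarity is set by the outgroup: the derived state is whichever differs from the outgroup's state, so for reduced hind limbs the derived state is 'absent', and for the remaining characters it is 'present'.
chelicerae fused: derived state 'present' in Taxon 6 only — an autapomorphy, so it tells us nothing about relationships among taxa.
ocelli absent: derived state 'present' in Taxon 6 only — an autapomorphy, so it tells us nothing about relationships among taxa.
reduced hind limbs (derived state 'absent') is shared by Taxon 3 and Taxon 6 — a synapomorphy uniting that clade.
Most parsimonious ingroup topology: (Taxon 7,(Taxon 3,Taxon 6)).
Taxon 3 and Taxon 6 form a cherry on this tree, so they are sister taxa.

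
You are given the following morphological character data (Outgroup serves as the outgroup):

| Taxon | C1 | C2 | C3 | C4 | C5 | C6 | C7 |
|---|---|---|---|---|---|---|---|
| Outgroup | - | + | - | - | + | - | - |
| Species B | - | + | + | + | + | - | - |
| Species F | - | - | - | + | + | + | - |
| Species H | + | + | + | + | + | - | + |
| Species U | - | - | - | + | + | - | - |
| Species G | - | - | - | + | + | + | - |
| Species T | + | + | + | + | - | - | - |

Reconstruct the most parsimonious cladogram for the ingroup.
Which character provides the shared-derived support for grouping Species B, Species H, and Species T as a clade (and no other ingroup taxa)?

Character polarity is set by the outgroup: the derived state is whichever differs from the outgroup's state, so for C2, C5 the derived state is '-', and for the remaining characters it is '+'.
C1: derived state '+' in Species H and Species T only — synapomorphy for {Species H, Species T}.
C2 (derived state '-') is shared by Species F, Species G, and Species U — a synapomorphy uniting that clade.
Only Species B, Species H, and Species T show the derived state '+' for C3, supporting them as a clade.
C4 (derived state '+') is shared by all ingroup taxa — unites the whole ingroup.
C5: derived state '-' in Species T only — an autapomorphy, so it tells us nothing about relationships among taxa.
Only Species F and Species G show the derived state '+' for C6, supporting them as a clade.
C7: derived state '+' in Species H only — an autapomorphy, so it tells us nothing about relationships among taxa.
Most parsimonious ingroup topology: (((Species H,Species T),Species B),((Species G,Species F),Species U)).
The clade {Species B, Species H, Species T} is supported by C3: its derived state '+' occurs in exactly those taxa and in no other taxon (including the outgroup).

C3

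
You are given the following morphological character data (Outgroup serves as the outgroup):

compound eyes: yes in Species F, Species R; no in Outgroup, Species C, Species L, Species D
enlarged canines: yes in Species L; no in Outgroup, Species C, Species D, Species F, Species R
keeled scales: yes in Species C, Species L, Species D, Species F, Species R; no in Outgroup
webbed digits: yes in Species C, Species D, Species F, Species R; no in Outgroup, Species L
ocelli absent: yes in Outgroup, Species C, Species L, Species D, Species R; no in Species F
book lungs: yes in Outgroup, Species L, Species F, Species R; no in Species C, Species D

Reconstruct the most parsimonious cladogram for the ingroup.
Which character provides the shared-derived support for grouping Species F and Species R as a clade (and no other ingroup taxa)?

compound eyes

Character polarity is set by the outgroup: the derived state is whichever differs from the outgroup's state, so for ocelli absent, book lungs the derived state is 'no', and for the remaining characters it is 'yes'.
compound eyes (derived state 'yes') is shared by Species F and Species R — a synapomorphy uniting that clade.
enlarged canines: derived state 'yes' in Species L only — an autapomorphy, so it tells us nothing about relationships among taxa.
keeled scales (derived state 'yes') is shared by all ingroup taxa — unites the whole ingroup.
Only Species C, Species D, Species F, and Species R show the derived state 'yes' for webbed digits, supporting them as a clade.
ocelli absent (derived state 'no') is unique to Species F (autapomorphy; uninformative for grouping).
book lungs (derived state 'no') is shared by Species C and Species D — a synapomorphy uniting that clade.
Most parsimonious ingroup topology: (((Species C,Species D),(Species F,Species R)),Species L).
The clade {Species F, Species R} is supported by compound eyes: its derived state 'yes' occurs in exactly those taxa and in no other taxon (including the outgroup).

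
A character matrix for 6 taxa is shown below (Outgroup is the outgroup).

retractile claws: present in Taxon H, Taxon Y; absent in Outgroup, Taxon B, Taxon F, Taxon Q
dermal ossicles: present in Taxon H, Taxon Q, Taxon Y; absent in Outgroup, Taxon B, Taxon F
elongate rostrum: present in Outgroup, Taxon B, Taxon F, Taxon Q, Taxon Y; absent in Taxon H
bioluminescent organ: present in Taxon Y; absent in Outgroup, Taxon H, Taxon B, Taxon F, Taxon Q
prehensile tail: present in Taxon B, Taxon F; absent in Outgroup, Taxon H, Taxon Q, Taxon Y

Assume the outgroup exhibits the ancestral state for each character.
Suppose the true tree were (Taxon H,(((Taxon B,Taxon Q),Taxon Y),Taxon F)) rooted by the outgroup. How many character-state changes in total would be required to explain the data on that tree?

Map each character onto (Taxon H,(((Taxon B,Taxon Q),Taxon Y),Taxon F)) (rooted by Outgroup) and count the minimum state changes it requires (Fitch parsimony):
retractile claws: 2; dermal ossicles: 3; elongate rostrum: 1; bioluminescent organ: 1; prehensile tail: 2.
Total tree length = 9.

9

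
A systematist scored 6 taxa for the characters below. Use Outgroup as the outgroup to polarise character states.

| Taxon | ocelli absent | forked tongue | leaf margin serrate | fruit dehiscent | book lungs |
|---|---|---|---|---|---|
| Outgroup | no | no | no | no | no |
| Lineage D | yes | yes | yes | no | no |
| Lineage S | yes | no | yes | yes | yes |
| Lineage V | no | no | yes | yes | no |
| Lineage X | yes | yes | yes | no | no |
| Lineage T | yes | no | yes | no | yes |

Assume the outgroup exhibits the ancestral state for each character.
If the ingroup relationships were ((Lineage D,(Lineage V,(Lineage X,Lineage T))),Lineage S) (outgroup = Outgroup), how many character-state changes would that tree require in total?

9

Map each character onto ((Lineage D,(Lineage V,(Lineage X,Lineage T))),Lineage S) (rooted by Outgroup) and count the minimum state changes it requires (Fitch parsimony):
ocelli absent: 2; forked tongue: 2; leaf margin serrate: 1; fruit dehiscent: 2; book lungs: 2.
Total tree length = 9.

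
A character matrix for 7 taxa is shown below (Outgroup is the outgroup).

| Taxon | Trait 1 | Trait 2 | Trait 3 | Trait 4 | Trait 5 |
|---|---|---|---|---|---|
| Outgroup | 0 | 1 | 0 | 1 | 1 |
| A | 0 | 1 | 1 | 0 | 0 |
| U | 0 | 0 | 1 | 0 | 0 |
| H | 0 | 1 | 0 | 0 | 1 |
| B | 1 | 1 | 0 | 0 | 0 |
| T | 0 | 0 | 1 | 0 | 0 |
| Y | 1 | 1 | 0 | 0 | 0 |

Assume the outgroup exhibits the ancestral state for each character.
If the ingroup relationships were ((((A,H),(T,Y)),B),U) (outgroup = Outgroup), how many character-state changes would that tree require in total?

Map each character onto ((((A,H),(T,Y)),B),U) (rooted by Outgroup) and count the minimum state changes it requires (Fitch parsimony):
Trait 1: 2; Trait 2: 2; Trait 3: 3; Trait 4: 1; Trait 5: 2.
Total tree length = 10.

10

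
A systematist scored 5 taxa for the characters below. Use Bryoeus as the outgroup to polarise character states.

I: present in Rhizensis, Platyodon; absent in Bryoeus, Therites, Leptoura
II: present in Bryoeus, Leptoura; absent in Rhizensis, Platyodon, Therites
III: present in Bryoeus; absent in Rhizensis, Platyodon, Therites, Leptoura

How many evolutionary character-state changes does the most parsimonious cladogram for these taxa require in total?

Character polarity is set by the outgroup: the derived state is whichever differs from the outgroup's state, so for II, III the derived state is 'absent', and for the remaining characters it is 'present'.
I: derived state 'present' in Platyodon and Rhizensis only — synapomorphy for {Platyodon, Rhizensis}.
Only Platyodon, Rhizensis, and Therites show the derived state 'absent' for II, supporting them as a clade.
III (derived state 'absent') is shared by all ingroup taxa — unites the whole ingroup.
Most parsimonious ingroup topology: (((Rhizensis,Platyodon),Therites),Leptoura).
Changes per character on this tree: I: 1; II: 1; III: 1.
Total = 3.

3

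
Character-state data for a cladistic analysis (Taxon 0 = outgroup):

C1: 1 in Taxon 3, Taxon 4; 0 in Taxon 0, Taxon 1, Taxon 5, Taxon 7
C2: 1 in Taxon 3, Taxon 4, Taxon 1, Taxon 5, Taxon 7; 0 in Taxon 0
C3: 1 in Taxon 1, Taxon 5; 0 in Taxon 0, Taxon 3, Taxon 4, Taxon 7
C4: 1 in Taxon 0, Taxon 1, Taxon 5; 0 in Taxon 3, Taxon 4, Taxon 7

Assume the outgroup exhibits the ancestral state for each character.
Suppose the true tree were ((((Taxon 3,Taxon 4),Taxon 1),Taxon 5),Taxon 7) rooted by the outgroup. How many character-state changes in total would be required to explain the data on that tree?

6

Map each character onto ((((Taxon 3,Taxon 4),Taxon 1),Taxon 5),Taxon 7) (rooted by Taxon 0) and count the minimum state changes it requires (Fitch parsimony):
C1: 1; C2: 1; C3: 2; C4: 2.
Total tree length = 6.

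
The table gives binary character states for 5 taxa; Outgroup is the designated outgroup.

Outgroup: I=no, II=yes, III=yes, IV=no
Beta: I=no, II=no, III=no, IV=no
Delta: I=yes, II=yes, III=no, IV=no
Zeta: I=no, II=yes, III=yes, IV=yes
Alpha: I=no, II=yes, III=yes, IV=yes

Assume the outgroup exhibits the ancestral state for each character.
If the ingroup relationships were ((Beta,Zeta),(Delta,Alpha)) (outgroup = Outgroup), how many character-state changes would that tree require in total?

6

Map each character onto ((Beta,Zeta),(Delta,Alpha)) (rooted by Outgroup) and count the minimum state changes it requires (Fitch parsimony):
I: 1; II: 1; III: 2; IV: 2.
Total tree length = 6.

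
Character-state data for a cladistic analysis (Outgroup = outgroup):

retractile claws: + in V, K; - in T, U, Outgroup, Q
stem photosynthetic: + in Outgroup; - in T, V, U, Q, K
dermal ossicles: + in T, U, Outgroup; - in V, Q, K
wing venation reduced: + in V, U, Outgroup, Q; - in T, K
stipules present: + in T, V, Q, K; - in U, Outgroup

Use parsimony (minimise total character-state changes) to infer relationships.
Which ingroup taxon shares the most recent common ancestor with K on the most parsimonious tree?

V

Character polarity is set by the outgroup: the derived state is whichever differs from the outgroup's state, so for stem photosynthetic, dermal ossicles, wing venation reduced the derived state is '-', and for the remaining characters it is '+'.
retractile claws: derived state '+' in K and V only — synapomorphy for {K, V}.
stem photosynthetic (derived state '-') is shared by all ingroup taxa — unites the whole ingroup.
dermal ossicles: derived state '-' in K, Q, and V only — synapomorphy for {K, Q, V}.
wing venation reduced groups K and T, which is incompatible with the clades supported by the remaining characters; treating it as convergent (homoplasy) costs fewer steps than any alternative tree.
stipules present (derived state '+') is shared by K, Q, T, and V — a synapomorphy uniting that clade.
Most parsimonious ingroup topology: (U,((Q,(V,K)),T)).
K and V form a cherry on this tree, so they are sister taxa.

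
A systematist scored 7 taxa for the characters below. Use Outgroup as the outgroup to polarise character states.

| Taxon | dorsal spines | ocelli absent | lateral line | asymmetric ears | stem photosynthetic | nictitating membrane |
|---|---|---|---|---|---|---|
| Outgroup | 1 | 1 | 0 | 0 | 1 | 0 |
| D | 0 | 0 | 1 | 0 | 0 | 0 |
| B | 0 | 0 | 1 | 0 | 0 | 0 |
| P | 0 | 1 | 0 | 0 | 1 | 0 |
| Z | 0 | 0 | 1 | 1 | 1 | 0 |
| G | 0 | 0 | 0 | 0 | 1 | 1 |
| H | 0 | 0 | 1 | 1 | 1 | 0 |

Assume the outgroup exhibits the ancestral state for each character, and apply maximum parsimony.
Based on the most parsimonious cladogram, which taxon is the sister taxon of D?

B

Character polarity is set by the outgroup: the derived state is whichever differs from the outgroup's state, so for dorsal spines, ocelli absent, stem photosynthetic the derived state is '0', and for the remaining characters it is '1'.
All ingroup taxa share the derived state '0' for dorsal spines; it defines the ingroup but does not resolve relationships within it.
ocelli absent (derived state '0') is shared by B, D, G, H, and Z — a synapomorphy uniting that clade.
Only B, D, H, and Z show the derived state '1' for lateral line, supporting them as a clade.
asymmetric ears: derived state '1' in H and Z only — synapomorphy for {H, Z}.
stem photosynthetic: derived state '0' in B and D only — synapomorphy for {B, D}.
nictitating membrane (derived state '1') is unique to G (autapomorphy; uninformative for grouping).
Most parsimonious ingroup topology: ((((D,B),(Z,H)),G),P).
D and B form a cherry on this tree, so they are sister taxa.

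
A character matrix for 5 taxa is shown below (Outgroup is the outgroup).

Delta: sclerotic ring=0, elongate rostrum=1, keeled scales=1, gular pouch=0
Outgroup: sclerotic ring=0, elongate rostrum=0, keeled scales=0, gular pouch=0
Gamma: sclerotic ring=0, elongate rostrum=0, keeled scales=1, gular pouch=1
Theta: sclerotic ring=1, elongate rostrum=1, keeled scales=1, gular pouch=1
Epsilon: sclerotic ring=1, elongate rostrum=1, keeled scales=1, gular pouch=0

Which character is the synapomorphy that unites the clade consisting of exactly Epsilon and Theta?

The outgroup has state '0' for every character, so '1' is the derived state throughout.
sclerotic ring: derived state '1' in Epsilon and Theta only — synapomorphy for {Epsilon, Theta}.
elongate rostrum: derived state '1' in Delta, Epsilon, and Theta only — synapomorphy for {Delta, Epsilon, Theta}.
All ingroup taxa share the derived state '1' for keeled scales; it defines the ingroup but does not resolve relationships within it.
gular pouch groups Gamma and Theta, which is incompatible with the clades supported by the remaining characters; treating it as convergent (homoplasy) costs fewer steps than any alternative tree.
Most parsimonious ingroup topology: ((Delta,(Epsilon,Theta)),Gamma).
The clade {Epsilon, Theta} is supported by sclerotic ring: its derived state '1' occurs in exactly those taxa and in no other taxon (including the outgroup).

sclerotic ring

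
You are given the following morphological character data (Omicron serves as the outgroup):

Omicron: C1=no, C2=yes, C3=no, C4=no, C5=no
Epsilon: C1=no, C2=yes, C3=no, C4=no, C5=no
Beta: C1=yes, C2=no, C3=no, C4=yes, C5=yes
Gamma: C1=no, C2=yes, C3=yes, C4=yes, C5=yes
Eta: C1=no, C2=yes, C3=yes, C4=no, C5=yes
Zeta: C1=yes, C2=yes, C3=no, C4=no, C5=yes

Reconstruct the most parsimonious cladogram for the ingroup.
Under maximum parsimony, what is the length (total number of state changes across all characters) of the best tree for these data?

6

Character polarity is set by the outgroup: the derived state is whichever differs from the outgroup's state, so for C2 the derived state is 'no', and for the remaining characters it is 'yes'.
C1 (derived state 'yes') is shared by Beta and Zeta — a synapomorphy uniting that clade.
C2: derived state 'no' in Beta only — an autapomorphy, so it tells us nothing about relationships among taxa.
C3 (derived state 'yes') is shared by Eta and Gamma — a synapomorphy uniting that clade.
C4 (state 'yes') occurs in Beta and Gamma but conflicts with the nesting implied by the other characters — most parsimoniously interpreted as homoplasy.
C5 (derived state 'yes') is shared by Beta, Eta, Gamma, and Zeta — a synapomorphy uniting that clade.
Most parsimonious ingroup topology: (Epsilon,((Beta,Zeta),(Gamma,Eta))).
Changes per character on this tree: C1: 1; C2: 1; C3: 1; C4: 2; C5: 1.
Total = 6.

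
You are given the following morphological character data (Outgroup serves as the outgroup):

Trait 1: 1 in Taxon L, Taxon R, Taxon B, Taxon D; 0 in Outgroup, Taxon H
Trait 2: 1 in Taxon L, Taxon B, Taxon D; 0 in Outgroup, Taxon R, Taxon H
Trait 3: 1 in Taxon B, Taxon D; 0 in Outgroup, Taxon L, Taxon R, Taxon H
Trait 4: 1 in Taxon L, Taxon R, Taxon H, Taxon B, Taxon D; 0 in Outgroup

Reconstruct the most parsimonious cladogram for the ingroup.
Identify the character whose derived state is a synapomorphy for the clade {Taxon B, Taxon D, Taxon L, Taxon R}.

Trait 1

The outgroup has state '0' for every character, so '1' is the derived state throughout.
Only Taxon B, Taxon D, Taxon L, and Taxon R show the derived state '1' for Trait 1, supporting them as a clade.
Trait 2: derived state '1' in Taxon B, Taxon D, and Taxon L only — synapomorphy for {Taxon B, Taxon D, Taxon L}.
Trait 3: derived state '1' in Taxon B and Taxon D only — synapomorphy for {Taxon B, Taxon D}.
All ingroup taxa share the derived state '1' for Trait 4; it defines the ingroup but does not resolve relationships within it.
Most parsimonious ingroup topology: (((Taxon L,(Taxon B,Taxon D)),Taxon R),Taxon H).
The clade {Taxon B, Taxon D, Taxon L, Taxon R} is supported by Trait 1: its derived state '1' occurs in exactly those taxa and in no other taxon (including the outgroup).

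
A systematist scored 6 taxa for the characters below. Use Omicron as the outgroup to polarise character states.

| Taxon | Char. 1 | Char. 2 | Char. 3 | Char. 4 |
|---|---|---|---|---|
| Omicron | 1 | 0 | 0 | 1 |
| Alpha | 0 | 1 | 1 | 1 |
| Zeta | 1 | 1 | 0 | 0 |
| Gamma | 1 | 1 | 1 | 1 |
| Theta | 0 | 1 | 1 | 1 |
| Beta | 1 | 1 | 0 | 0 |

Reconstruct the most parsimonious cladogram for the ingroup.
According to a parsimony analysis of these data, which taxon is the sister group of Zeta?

Beta

Character polarity is set by the outgroup: the derived state is whichever differs from the outgroup's state, so for Char. 1, Char. 4 the derived state is '0', and for the remaining characters it is '1'.
Char. 1 (derived state '0') is shared by Alpha and Theta — a synapomorphy uniting that clade.
Char. 2 (derived state '1') is shared by all ingroup taxa — unites the whole ingroup.
Char. 3: derived state '1' in Alpha, Gamma, and Theta only — synapomorphy for {Alpha, Gamma, Theta}.
Char. 4 (derived state '0') is shared by Beta and Zeta — a synapomorphy uniting that clade.
Most parsimonious ingroup topology: (((Alpha,Theta),Gamma),(Zeta,Beta)).
Zeta and Beta form a cherry on this tree, so they are sister taxa.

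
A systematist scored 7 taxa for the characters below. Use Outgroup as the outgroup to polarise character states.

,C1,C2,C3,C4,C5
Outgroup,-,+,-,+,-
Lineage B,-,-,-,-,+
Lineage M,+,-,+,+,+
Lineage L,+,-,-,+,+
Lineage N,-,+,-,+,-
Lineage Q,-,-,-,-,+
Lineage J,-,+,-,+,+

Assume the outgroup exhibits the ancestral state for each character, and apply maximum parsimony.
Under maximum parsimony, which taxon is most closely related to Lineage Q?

Lineage B

Character polarity is set by the outgroup: the derived state is whichever differs from the outgroup's state, so for C2, C4 the derived state is '-', and for the remaining characters it is '+'.
Only Lineage L and Lineage M show the derived state '+' for C1, supporting them as a clade.
C2 (derived state '-') is shared by Lineage B, Lineage L, Lineage M, and Lineage Q — a synapomorphy uniting that clade.
C3: derived state '+' in Lineage M only — an autapomorphy, so it tells us nothing about relationships among taxa.
C4: derived state '-' in Lineage B and Lineage Q only — synapomorphy for {Lineage B, Lineage Q}.
C5: derived state '+' in Lineage B, Lineage J, Lineage L, Lineage M, and Lineage Q only — synapomorphy for {Lineage B, Lineage J, Lineage L, Lineage M, Lineage Q}.
Most parsimonious ingroup topology: ((((Lineage B,Lineage Q),(Lineage M,Lineage L)),Lineage J),Lineage N).
Lineage Q and Lineage B form a cherry on this tree, so they are sister taxa.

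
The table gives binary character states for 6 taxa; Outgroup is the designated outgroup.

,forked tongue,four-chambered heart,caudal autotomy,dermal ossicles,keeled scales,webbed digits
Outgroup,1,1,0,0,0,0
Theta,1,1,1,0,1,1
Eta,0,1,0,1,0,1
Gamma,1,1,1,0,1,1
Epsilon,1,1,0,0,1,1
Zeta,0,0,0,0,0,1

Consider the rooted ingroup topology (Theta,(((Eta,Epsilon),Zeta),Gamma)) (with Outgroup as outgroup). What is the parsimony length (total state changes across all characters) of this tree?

10

Map each character onto (Theta,(((Eta,Epsilon),Zeta),Gamma)) (rooted by Outgroup) and count the minimum state changes it requires (Fitch parsimony):
forked tongue: 2; four-chambered heart: 1; caudal autotomy: 2; dermal ossicles: 1; keeled scales: 3; webbed digits: 1.
Total tree length = 10.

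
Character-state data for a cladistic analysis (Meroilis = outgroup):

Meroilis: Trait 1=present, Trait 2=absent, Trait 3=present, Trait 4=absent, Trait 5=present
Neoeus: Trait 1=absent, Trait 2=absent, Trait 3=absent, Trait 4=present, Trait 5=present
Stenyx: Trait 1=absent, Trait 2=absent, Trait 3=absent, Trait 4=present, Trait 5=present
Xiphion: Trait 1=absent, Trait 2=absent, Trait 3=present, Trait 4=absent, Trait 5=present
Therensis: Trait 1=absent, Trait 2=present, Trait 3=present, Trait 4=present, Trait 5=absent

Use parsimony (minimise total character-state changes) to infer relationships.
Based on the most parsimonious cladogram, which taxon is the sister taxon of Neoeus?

Character polarity is set by the outgroup: the derived state is whichever differs from the outgroup's state, so for Trait 1, Trait 3, Trait 5 the derived state is 'absent', and for the remaining characters it is 'present'.
All ingroup taxa share the derived state 'absent' for Trait 1; it defines the ingroup but does not resolve relationships within it.
Trait 2: derived state 'present' in Therensis only — an autapomorphy, so it tells us nothing about relationships among taxa.
Only Neoeus and Stenyx show the derived state 'absent' for Trait 3, supporting them as a clade.
Trait 4 (derived state 'present') is shared by Neoeus, Stenyx, and Therensis — a synapomorphy uniting that clade.
Trait 5 (derived state 'absent') is unique to Therensis (autapomorphy; uninformative for grouping).
Most parsimonious ingroup topology: (((Neoeus,Stenyx),Therensis),Xiphion).
Neoeus and Stenyx form a cherry on this tree, so they are sister taxa.

Stenyx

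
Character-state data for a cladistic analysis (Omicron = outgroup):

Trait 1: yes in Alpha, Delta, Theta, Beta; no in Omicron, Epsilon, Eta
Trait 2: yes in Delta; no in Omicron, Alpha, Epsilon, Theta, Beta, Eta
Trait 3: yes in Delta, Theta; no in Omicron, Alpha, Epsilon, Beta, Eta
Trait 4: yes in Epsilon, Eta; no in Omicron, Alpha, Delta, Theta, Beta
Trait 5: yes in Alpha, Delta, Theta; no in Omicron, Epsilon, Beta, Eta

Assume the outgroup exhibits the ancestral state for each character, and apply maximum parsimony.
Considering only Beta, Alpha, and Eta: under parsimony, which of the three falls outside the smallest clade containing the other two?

The outgroup has state 'no' for every character, so 'yes' is the derived state throughout.
Trait 1: derived state 'yes' in Alpha, Beta, Delta, and Theta only — synapomorphy for {Alpha, Beta, Delta, Theta}.
Trait 2: derived state 'yes' in Delta only — an autapomorphy, so it tells us nothing about relationships among taxa.
Trait 3: derived state 'yes' in Delta and Theta only — synapomorphy for {Delta, Theta}.
Trait 4 (derived state 'yes') is shared by Epsilon and Eta — a synapomorphy uniting that clade.
Only Alpha, Delta, and Theta show the derived state 'yes' for Trait 5, supporting them as a clade.
Most parsimonious ingroup topology: (((Alpha,(Delta,Theta)),Beta),(Epsilon,Eta)).
Alpha and Beta share a more recent common ancestor with each other than either does with Eta, so Eta is the least closely related of the three.

Eta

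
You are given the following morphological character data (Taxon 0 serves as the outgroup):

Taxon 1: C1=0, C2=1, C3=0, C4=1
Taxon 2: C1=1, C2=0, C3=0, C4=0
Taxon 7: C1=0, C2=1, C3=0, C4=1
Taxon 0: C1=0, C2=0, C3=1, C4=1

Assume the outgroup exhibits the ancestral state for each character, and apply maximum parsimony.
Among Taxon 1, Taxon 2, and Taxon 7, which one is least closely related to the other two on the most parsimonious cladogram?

Character polarity is set by the outgroup: the derived state is whichever differs from the outgroup's state, so for C3, C4 the derived state is '0', and for the remaining characters it is '1'.
C1 (derived state '1') is unique to Taxon 2 (autapomorphy; uninformative for grouping).
C2: derived state '1' in Taxon 1 and Taxon 7 only — synapomorphy for {Taxon 1, Taxon 7}.
C3 (derived state '0') is shared by all ingroup taxa — unites the whole ingroup.
C4 (derived state '0') is unique to Taxon 2 (autapomorphy; uninformative for grouping).
Most parsimonious ingroup topology: (Taxon 2,(Taxon 1,Taxon 7)).
Taxon 1 and Taxon 7 share a more recent common ancestor with each other than either does with Taxon 2, so Taxon 2 is the least closely related of the three.

Taxon 2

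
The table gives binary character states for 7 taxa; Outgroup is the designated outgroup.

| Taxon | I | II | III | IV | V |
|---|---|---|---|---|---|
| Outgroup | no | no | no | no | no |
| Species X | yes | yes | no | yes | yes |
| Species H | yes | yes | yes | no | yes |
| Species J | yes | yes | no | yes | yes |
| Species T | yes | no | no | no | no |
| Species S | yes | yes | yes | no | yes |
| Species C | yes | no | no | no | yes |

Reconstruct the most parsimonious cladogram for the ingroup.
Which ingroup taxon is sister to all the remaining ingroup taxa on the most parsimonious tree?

The outgroup has state 'no' for every character, so 'yes' is the derived state throughout.
All ingroup taxa share the derived state 'yes' for I; it defines the ingroup but does not resolve relationships within it.
Only Species H, Species J, Species S, and Species X show the derived state 'yes' for II, supporting them as a clade.
III: derived state 'yes' in Species H and Species S only — synapomorphy for {Species H, Species S}.
IV: derived state 'yes' in Species J and Species X only — synapomorphy for {Species J, Species X}.
V: derived state 'yes' in Species C, Species H, Species J, Species S, and Species X only — synapomorphy for {Species C, Species H, Species J, Species S, Species X}.
Most parsimonious ingroup topology: ((((Species X,Species J),(Species H,Species S)),Species C),Species T).
Species T is sister to the clade containing all other ingroup taxa, so it is the earliest-diverging (most basal) ingroup lineage.

Species T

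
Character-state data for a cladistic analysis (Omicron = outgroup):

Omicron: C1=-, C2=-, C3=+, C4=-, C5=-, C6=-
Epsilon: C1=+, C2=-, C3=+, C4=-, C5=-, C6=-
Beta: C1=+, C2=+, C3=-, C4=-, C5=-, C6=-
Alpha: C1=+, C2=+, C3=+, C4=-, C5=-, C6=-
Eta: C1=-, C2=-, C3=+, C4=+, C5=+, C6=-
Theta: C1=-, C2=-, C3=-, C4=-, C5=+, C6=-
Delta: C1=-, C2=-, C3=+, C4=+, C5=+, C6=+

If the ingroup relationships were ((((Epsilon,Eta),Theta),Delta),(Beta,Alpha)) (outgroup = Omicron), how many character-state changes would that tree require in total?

10

Map each character onto ((((Epsilon,Eta),Theta),Delta),(Beta,Alpha)) (rooted by Omicron) and count the minimum state changes it requires (Fitch parsimony):
C1: 2; C2: 1; C3: 2; C4: 2; C5: 2; C6: 1.
Total tree length = 10.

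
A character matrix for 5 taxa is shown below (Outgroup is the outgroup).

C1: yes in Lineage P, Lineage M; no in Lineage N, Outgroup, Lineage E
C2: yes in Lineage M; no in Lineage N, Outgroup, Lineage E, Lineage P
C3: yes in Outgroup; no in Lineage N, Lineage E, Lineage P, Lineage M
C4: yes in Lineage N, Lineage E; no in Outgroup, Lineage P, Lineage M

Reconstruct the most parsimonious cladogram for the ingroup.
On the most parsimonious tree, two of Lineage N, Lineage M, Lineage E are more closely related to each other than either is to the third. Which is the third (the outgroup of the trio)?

Lineage M

Character polarity is set by the outgroup: the derived state is whichever differs from the outgroup's state, so for C3 the derived state is 'no', and for the remaining characters it is 'yes'.
C1 (derived state 'yes') is shared by Lineage M and Lineage P — a synapomorphy uniting that clade.
C2 (derived state 'yes') is unique to Lineage M (autapomorphy; uninformative for grouping).
C3 (derived state 'no') is shared by all ingroup taxa — unites the whole ingroup.
C4 (derived state 'yes') is shared by Lineage E and Lineage N — a synapomorphy uniting that clade.
Most parsimonious ingroup topology: ((Lineage P,Lineage M),(Lineage N,Lineage E)).
Lineage N and Lineage E share a more recent common ancestor with each other than either does with Lineage M, so Lineage M is the least closely related of the three.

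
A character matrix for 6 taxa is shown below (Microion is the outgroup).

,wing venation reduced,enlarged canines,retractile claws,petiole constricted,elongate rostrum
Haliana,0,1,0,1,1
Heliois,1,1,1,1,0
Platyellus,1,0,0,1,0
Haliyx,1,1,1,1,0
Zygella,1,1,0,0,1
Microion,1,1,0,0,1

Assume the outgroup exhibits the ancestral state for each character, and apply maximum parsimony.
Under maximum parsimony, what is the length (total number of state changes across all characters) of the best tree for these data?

5

Character polarity is set by the outgroup: the derived state is whichever differs from the outgroup's state, so for wing venation reduced, enlarged canines, elongate rostrum the derived state is '0', and for the remaining characters it is '1'.
wing venation reduced (derived state '0') is unique to Haliana (autapomorphy; uninformative for grouping).
enlarged canines (derived state '0') is unique to Platyellus (autapomorphy; uninformative for grouping).
retractile claws (derived state '1') is shared by Haliyx and Heliois — a synapomorphy uniting that clade.
petiole constricted (derived state '1') is shared by Haliana, Haliyx, Heliois, and Platyellus — a synapomorphy uniting that clade.
elongate rostrum: derived state '0' in Haliyx, Heliois, and Platyellus only — synapomorphy for {Haliyx, Heliois, Platyellus}.
Most parsimonious ingroup topology: (Zygella,((Platyellus,(Heliois,Haliyx)),Haliana)).
Changes per character on this tree: wing venation reduced: 1; enlarged canines: 1; retractile claws: 1; petiole constricted: 1; elongate rostrum: 1.
Total = 5.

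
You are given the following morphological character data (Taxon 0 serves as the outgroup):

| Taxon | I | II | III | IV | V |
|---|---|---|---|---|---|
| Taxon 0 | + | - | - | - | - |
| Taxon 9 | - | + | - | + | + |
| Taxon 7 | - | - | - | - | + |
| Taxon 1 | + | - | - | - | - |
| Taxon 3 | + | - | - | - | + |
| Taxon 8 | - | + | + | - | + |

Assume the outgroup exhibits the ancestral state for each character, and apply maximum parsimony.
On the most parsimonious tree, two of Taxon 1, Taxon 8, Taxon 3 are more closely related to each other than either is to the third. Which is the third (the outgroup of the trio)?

Character polarity is set by the outgroup: the derived state is whichever differs from the outgroup's state, so for I the derived state is '-', and for the remaining characters it is '+'.
Only Taxon 7, Taxon 8, and Taxon 9 show the derived state '-' for I, supporting them as a clade.
II: derived state '+' in Taxon 8 and Taxon 9 only — synapomorphy for {Taxon 8, Taxon 9}.
III (derived state '+') is unique to Taxon 8 (autapomorphy; uninformative for grouping).
IV (derived state '+') is unique to Taxon 9 (autapomorphy; uninformative for grouping).
Only Taxon 3, Taxon 7, Taxon 8, and Taxon 9 show the derived state '+' for V, supporting them as a clade.
Most parsimonious ingroup topology: ((((Taxon 9,Taxon 8),Taxon 7),Taxon 3),Taxon 1).
Taxon 3 and Taxon 8 share a more recent common ancestor with each other than either does with Taxon 1, so Taxon 1 is the least closely related of the three.

Taxon 1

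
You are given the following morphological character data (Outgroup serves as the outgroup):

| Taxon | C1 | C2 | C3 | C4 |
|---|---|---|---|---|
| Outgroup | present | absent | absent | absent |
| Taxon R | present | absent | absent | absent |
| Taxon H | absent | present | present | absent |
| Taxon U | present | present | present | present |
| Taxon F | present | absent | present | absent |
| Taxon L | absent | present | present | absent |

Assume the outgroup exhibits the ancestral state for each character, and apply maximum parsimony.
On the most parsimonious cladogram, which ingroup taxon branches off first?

Taxon R

Character polarity is set by the outgroup: the derived state is whichever differs from the outgroup's state, so for C1 the derived state is 'absent', and for the remaining characters it is 'present'.
Only Taxon H and Taxon L show the derived state 'absent' for C1, supporting them as a clade.
C2 (derived state 'present') is shared by Taxon H, Taxon L, and Taxon U — a synapomorphy uniting that clade.
C3: derived state 'present' in Taxon F, Taxon H, Taxon L, and Taxon U only — synapomorphy for {Taxon F, Taxon H, Taxon L, Taxon U}.
C4 (derived state 'present') is unique to Taxon U (autapomorphy; uninformative for grouping).
Most parsimonious ingroup topology: (Taxon R,(((Taxon H,Taxon L),Taxon U),Taxon F)).
Taxon R is sister to the clade containing all other ingroup taxa, so it is the earliest-diverging (most basal) ingroup lineage.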